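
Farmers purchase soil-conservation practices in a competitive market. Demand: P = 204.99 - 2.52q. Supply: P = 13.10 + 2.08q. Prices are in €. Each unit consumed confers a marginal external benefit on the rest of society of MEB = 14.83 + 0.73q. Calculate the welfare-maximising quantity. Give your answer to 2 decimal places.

Social marginal benefit = demand + MEB = 219.82 - 1.79q.
Set SMB = MC: 219.82 - 1.79q = 13.10 + 2.08q → q* = 53.4160.

q* = 53.42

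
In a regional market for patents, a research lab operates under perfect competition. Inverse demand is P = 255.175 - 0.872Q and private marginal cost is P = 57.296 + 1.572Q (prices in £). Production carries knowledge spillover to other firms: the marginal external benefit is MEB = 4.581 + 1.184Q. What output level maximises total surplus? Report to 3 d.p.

Q* = 160.683

Social marginal cost = private MC − MEB = 52.715 + 0.388Q.
Set SMC = demand: 52.715 + 0.388Q = 255.175 - 0.872Q → Q* = 160.6825.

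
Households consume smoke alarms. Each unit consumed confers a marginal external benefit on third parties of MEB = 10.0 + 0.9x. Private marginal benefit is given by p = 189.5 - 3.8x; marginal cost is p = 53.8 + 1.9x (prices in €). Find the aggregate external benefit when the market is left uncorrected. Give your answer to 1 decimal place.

€493.1

Market equilibrium (private): 53.8 + 1.9x = 189.5 - 3.8x → x_m = 23.8070.
Total external benefit = ∫₀^{x_m} (10.0 + 0.9x) dx = 10.0×23.8070 + ½×0.9×23.8070² = 493.1180.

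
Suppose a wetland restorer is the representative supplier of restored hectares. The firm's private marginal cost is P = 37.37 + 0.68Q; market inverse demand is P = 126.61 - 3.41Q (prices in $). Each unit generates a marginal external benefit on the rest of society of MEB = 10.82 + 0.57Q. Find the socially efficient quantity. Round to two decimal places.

Social marginal cost = private MC − MEB = 26.55 + 0.11Q.
Set SMC = demand: 26.55 + 0.11Q = 126.61 - 3.41Q → Q* = 28.4261.

Q* = 28.43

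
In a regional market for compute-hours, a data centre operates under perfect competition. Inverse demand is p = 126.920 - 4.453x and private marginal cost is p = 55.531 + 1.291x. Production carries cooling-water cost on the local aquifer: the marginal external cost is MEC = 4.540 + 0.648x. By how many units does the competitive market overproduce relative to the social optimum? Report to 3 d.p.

Market equilibrium (private): 55.531 + 1.291x = 126.920 - 4.453x → x_m = 12.4284.
Social marginal cost = private MC + MEC = 60.071 + 1.939x.
Set SMC = demand: 60.071 + 1.939x = 126.920 - 4.453x → x* = 10.4582.
Gap = |12.4284 − 10.4582| = 1.9702.

1.970 units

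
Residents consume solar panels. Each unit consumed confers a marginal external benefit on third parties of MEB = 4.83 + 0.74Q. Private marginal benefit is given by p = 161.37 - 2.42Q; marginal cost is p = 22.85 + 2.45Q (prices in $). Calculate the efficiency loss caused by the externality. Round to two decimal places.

Market equilibrium (private): 22.85 + 2.45Q = 161.37 - 2.42Q → Q_m = 28.4435.
Social marginal benefit = demand + MEB = 166.20 - 1.68Q.
Set SMB = MC: 166.20 - 1.68Q = 22.85 + 2.45Q → Q* = 34.7094.
The welfare-loss triangle has base |Q_m − Q*| and height MEB(Q_m) (the vertical gap between SMB and MC is zero at Q* and MEB at Q_m).
DWL = ½ × 6.2659 × 25.8782 = 81.0751.

DWL = $81.08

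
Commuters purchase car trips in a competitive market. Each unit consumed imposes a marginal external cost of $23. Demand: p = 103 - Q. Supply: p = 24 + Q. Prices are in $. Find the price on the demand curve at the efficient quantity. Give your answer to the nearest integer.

Social marginal benefit = demand − MEC = 80 - Q.
Set SMB = MC: 80 - Q = 24 + Q → Q* = 28.0000.
Consumer price on the demand curve at Q*: 103 − 1×28.0000 = 75.0000.

P = $75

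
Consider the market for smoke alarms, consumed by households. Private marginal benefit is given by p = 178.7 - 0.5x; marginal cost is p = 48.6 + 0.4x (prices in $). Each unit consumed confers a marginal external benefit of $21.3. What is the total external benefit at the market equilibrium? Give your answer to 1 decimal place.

$3079.0

Market equilibrium (private): 48.6 + 0.4x = 178.7 - 0.5x → x_m = 144.5556.
Total external benefit = MEB × x_m = 21.3 × 144.5556 = 3079.0343.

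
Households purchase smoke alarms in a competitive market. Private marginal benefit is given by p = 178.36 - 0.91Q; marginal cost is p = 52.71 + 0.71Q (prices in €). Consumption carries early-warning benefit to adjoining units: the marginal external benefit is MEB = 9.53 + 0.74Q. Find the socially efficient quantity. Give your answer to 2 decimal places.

Social marginal benefit = demand + MEB = 187.89 - 0.17Q.
Set SMB = MC: 187.89 - 0.17Q = 52.71 + 0.71Q → Q* = 153.6136.

Q* = 153.61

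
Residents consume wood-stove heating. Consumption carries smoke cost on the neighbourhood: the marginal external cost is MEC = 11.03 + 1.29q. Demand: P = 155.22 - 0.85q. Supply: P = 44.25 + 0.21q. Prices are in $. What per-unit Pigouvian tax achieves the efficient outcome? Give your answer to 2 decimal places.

Social marginal benefit = demand − MEC = 144.19 - 2.14q.
Set SMB = MC: 144.19 - 2.14q = 44.25 + 0.21q → q* = 42.5277.
The Pigouvian tax equals MEC at q*: 11.03 + 1.29×42.5277 = 65.8907.

tax = $65.89 per unit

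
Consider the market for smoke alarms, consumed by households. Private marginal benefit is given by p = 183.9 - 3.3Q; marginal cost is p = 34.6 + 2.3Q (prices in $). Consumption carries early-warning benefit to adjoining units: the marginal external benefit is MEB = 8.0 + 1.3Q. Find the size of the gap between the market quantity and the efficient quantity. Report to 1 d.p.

9.9 units

Market equilibrium (private): 34.6 + 2.3Q = 183.9 - 3.3Q → Q_m = 26.6607.
Social marginal benefit = demand + MEB = 191.9 - 2.0Q.
Set SMB = MC: 191.9 - 2.0Q = 34.6 + 2.3Q → Q* = 36.5814.
Gap = |26.6607 − 36.5814| = 9.9207.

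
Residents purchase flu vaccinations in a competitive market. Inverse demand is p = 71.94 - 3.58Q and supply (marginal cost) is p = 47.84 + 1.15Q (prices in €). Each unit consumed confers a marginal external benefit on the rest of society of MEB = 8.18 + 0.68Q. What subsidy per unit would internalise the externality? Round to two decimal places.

Social marginal benefit = demand + MEB = 80.12 - 2.90Q.
Set SMB = MC: 80.12 - 2.90Q = 47.84 + 1.15Q → Q* = 7.9704.
The Pigouvian subsidy equals MEB at Q*: 8.18 + 0.68×7.9704 = 13.5999.

subsidy = €13.60 per unit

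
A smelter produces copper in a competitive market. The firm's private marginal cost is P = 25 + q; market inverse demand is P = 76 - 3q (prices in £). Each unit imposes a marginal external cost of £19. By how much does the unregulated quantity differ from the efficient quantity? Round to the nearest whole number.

5 units

Market equilibrium (private): 25 + q = 76 - 3q → q_m = 12.7500.
Social marginal cost = private MC + MEC = 44 + q.
Set SMC = demand: 44 + q = 76 - 3q → q* = 8.0000.
Gap = |12.7500 − 8.0000| = 4.7500.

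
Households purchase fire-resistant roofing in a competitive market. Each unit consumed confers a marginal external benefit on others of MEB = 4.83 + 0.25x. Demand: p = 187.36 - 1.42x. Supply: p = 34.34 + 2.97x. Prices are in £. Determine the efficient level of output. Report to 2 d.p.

x* = 38.13

Social marginal benefit = demand + MEB = 192.19 - 1.17x.
Set SMB = MC: 192.19 - 1.17x = 34.34 + 2.97x → x* = 38.1280.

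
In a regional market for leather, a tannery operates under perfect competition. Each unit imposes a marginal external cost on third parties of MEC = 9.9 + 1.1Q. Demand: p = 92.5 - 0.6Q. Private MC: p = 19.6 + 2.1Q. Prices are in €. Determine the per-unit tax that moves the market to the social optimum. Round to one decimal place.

tax = €28.1 per unit

Social marginal cost = private MC + MEC = 29.5 + 3.2Q.
Set SMC = demand: 29.5 + 3.2Q = 92.5 - 0.6Q → Q* = 16.5789.
The Pigouvian tax equals MEC at Q*: 9.9 + 1.1×16.5789 = 28.1368.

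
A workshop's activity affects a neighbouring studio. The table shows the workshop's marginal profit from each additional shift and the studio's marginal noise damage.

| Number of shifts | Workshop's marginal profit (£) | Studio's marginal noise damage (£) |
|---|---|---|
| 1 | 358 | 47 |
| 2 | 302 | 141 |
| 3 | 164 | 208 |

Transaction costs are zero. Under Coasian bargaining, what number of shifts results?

Bargaining reaches the level where marginal profit last exceeds marginal noise damage.
That holds through level 2 (302 ≥ 141) but not at 3 (164 < 208).

2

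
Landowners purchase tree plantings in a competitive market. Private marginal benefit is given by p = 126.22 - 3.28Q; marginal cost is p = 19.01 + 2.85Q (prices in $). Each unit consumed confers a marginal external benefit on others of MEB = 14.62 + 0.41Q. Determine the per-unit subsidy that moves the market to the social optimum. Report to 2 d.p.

Social marginal benefit = demand + MEB = 140.84 - 2.87Q.
Set SMB = MC: 140.84 - 2.87Q = 19.01 + 2.85Q → Q* = 21.2990.
The Pigouvian subsidy equals MEB at Q*: 14.62 + 0.41×21.2990 = 23.3526.

subsidy = $23.35 per unit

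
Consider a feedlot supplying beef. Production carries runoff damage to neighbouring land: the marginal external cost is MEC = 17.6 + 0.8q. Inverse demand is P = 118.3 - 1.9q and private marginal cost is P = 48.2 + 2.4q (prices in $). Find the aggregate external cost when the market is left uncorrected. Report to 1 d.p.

Market equilibrium (private): 48.2 + 2.4q = 118.3 - 1.9q → q_m = 16.3023.
Total external cost = ∫₀^{q_m} (17.6 + 0.8q) dq = 17.6×16.3023 + ½×0.8×16.3023² = 393.2265.

$393.2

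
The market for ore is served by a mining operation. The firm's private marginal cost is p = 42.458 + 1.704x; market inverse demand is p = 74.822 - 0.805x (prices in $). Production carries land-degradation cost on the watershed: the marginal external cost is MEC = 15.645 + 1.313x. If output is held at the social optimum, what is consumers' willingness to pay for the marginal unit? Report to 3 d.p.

Social marginal cost = private MC + MEC = 58.103 + 3.017x.
Set SMC = demand: 58.103 + 3.017x = 74.822 - 0.805x → x* = 4.3744.
Consumer price on the demand curve at x*: 74.822 − 0.805×4.3744 = 71.3006.

P = $71.301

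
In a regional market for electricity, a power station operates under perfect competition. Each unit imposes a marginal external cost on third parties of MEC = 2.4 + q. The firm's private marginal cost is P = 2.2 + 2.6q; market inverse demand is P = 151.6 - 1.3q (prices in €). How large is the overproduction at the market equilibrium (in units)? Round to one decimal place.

Market equilibrium (private): 2.2 + 2.6q = 151.6 - 1.3q → q_m = 38.3077.
Social marginal cost = private MC + MEC = 4.6 + 3.6q.
Set SMC = demand: 4.6 + 3.6q = 151.6 - 1.3q → q* = 30.0000.
Gap = |38.3077 − 30.0000| = 8.3077.

8.3 units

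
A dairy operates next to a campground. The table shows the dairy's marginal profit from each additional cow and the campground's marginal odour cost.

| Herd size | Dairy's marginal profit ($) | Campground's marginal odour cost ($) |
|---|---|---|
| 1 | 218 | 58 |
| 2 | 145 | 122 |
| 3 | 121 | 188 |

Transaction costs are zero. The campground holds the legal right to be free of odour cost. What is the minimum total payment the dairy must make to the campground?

Efficient level: marginal profit ≥ marginal odour cost through level 2, so k* = 2.
With the campground holding the right, the dairy must at least compensate total damage at k*: 58 + 122 = 180.

$180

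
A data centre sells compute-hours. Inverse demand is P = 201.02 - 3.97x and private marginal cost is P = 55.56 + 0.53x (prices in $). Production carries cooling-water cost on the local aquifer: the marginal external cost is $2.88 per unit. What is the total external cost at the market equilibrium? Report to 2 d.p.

$93.09

Market equilibrium (private): 55.56 + 0.53x = 201.02 - 3.97x → x_m = 32.3244.
Total external cost = MEC × x_m = 2.88 × 32.3244 = 93.0943.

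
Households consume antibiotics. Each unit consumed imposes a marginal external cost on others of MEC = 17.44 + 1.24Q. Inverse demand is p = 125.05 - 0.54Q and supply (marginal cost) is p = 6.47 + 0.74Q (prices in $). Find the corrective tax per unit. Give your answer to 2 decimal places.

Social marginal benefit = demand − MEC = 107.61 - 1.78Q.
Set SMB = MC: 107.61 - 1.78Q = 6.47 + 0.74Q → Q* = 40.1349.
The Pigouvian tax equals MEC at Q*: 17.44 + 1.24×40.1349 = 67.2073.

tax = $67.21 per unit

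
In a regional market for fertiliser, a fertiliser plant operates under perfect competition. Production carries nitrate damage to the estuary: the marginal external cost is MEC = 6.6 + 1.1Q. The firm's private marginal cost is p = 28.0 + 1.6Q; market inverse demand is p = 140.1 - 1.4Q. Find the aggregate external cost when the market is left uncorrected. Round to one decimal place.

Market equilibrium (private): 28.0 + 1.6Q = 140.1 - 1.4Q → Q_m = 37.3667.
Total external cost = ∫₀^{Q_m} (6.6 + 1.1Q) dQ = 6.6×37.3667 + ½×1.1×37.3667² = 1014.5689.

1014.6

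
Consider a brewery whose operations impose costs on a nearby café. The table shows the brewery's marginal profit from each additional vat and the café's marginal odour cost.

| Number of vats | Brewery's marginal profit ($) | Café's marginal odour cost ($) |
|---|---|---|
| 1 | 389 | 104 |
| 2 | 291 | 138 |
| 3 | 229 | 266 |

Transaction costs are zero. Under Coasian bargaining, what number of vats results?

2

Bargaining reaches the level where marginal profit last exceeds marginal odour cost.
That holds through level 2 (291 ≥ 138) but not at 3 (229 < 266).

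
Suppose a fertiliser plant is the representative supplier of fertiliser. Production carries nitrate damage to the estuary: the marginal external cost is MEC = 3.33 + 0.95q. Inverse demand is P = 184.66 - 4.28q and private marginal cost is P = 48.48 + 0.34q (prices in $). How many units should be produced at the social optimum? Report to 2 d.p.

q* = 23.85

Social marginal cost = private MC + MEC = 51.81 + 1.29q.
Set SMC = demand: 51.81 + 1.29q = 184.66 - 4.28q → q* = 23.8510.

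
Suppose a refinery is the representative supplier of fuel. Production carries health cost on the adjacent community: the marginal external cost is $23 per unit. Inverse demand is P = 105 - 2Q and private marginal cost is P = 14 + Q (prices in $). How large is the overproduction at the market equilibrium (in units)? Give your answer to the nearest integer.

Market equilibrium (private): 14 + Q = 105 - 2Q → Q_m = 30.3333.
Social marginal cost = private MC + MEC = 37 + Q.
Set SMC = demand: 37 + Q = 105 - 2Q → Q* = 22.6667.
Gap = |30.3333 − 22.6667| = 7.6666.

8 units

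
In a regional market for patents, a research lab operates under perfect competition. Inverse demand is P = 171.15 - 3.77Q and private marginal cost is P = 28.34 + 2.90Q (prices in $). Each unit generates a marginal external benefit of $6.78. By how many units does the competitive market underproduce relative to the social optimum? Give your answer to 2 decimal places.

1.02 units

Market equilibrium (private): 28.34 + 2.90Q = 171.15 - 3.77Q → Q_m = 21.4108.
Social marginal cost = private MC − MEB = 21.56 + 2.90Q.
Set SMC = demand: 21.56 + 2.90Q = 171.15 - 3.77Q → Q* = 22.4273.
Gap = |21.4108 − 22.4273| = 1.0165.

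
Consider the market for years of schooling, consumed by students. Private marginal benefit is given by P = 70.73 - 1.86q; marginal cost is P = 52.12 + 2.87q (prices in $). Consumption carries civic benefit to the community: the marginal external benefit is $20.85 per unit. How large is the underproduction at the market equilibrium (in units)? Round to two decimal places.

Market equilibrium (private): 52.12 + 2.87q = 70.73 - 1.86q → q_m = 3.9345.
Social marginal benefit = demand + MEB = 91.58 - 1.86q.
Set SMB = MC: 91.58 - 1.86q = 52.12 + 2.87q → q* = 8.3425.
Gap = |3.9345 − 8.3425| = 4.4080.

4.41 units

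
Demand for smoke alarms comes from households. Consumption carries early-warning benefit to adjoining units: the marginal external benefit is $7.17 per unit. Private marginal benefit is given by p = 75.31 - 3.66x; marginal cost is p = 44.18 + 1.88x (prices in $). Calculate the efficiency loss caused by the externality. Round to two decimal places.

Market equilibrium (private): 44.18 + 1.88x = 75.31 - 3.66x → x_m = 5.6191.
Social marginal benefit = demand + MEB = 82.48 - 3.66x.
Set SMB = MC: 82.48 - 3.66x = 44.18 + 1.88x → x* = 6.9134.
The loss is the area between SMB and MC from x* to x_m; with linear curves that's a triangle of height MEB(x_m).
DWL = ½ × 1.2943 × 7.1700 = 4.6401.

DWL = $4.64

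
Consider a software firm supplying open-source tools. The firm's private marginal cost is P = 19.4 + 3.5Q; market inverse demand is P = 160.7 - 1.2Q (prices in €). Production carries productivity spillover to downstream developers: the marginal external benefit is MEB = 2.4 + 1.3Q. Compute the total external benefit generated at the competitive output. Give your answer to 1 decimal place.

Market equilibrium (private): 19.4 + 3.5Q = 160.7 - 1.2Q → Q_m = 30.0638.
Total external benefit = ∫₀^{Q_m} (2.4 + 1.3Q) dQ = 2.4×30.0638 + ½×1.3×30.0638² = 659.6440.

€659.6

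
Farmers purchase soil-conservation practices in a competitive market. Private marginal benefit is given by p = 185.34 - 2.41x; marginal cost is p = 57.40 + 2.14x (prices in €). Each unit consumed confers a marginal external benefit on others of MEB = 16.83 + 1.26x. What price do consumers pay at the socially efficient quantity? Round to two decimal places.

Social marginal benefit = demand + MEB = 202.17 - 1.15x.
Set SMB = MC: 202.17 - 1.15x = 57.40 + 2.14x → x* = 44.0030.
Consumer price on the demand curve at x*: 185.34 − 2.41×44.0030 = 79.2928.

P = €79.29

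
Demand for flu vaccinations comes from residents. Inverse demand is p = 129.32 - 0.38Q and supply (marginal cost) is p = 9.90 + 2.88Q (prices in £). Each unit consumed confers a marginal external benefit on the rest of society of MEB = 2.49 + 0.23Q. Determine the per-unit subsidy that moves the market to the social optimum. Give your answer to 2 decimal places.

Social marginal benefit = demand + MEB = 131.81 - 0.15Q.
Set SMB = MC: 131.81 - 0.15Q = 9.90 + 2.88Q → Q* = 40.2343.
The Pigouvian subsidy equals MEB at Q*: 2.49 + 0.23×40.2343 = 11.7439.

subsidy = £11.74 per unit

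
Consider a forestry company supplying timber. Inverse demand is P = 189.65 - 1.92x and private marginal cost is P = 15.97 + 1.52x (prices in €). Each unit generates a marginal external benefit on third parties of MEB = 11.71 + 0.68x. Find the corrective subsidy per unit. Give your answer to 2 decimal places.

subsidy = €57.39 per unit

Social marginal cost = private MC − MEB = 4.26 + 0.84x.
Set SMC = demand: 4.26 + 0.84x = 189.65 - 1.92x → x* = 67.1703.
The Pigouvian subsidy equals MEB at x*: 11.71 + 0.68×67.1703 = 57.3858.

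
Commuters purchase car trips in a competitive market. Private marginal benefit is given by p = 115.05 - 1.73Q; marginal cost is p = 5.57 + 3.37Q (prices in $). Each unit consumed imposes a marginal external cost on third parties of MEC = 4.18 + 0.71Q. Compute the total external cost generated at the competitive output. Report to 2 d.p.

Market equilibrium (private): 5.57 + 3.37Q = 115.05 - 1.73Q → Q_m = 21.4667.
Total external cost = ∫₀^{Q_m} (4.18 + 0.71Q) dQ = 4.18×21.4667 + ½×0.71×21.4667² = 253.3216.

$253.32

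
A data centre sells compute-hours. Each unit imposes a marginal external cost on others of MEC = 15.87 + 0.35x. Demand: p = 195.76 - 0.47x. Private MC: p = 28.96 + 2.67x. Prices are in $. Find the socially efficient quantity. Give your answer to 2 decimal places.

x* = 43.25

Social marginal cost = private MC + MEC = 44.83 + 3.02x.
Set SMC = demand: 44.83 + 3.02x = 195.76 - 0.47x → x* = 43.2464.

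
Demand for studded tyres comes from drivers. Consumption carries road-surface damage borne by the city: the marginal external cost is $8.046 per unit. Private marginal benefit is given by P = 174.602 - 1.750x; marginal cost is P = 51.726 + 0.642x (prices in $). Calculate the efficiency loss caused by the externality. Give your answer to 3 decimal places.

DWL = $13.532

Market equilibrium (private): 51.726 + 0.642x = 174.602 - 1.750x → x_m = 51.3696.
Social marginal benefit = demand − MEC = 166.556 - 1.750x.
Set SMB = MC: 166.556 - 1.750x = 51.726 + 0.642x → x* = 48.0059.
Height of the DWL triangle at x_m is MC(x_m) − SMB(x_m) = MEC(x_m) = 8.0460.
DWL = ½ × 3.3637 × 8.0460 = 13.5322.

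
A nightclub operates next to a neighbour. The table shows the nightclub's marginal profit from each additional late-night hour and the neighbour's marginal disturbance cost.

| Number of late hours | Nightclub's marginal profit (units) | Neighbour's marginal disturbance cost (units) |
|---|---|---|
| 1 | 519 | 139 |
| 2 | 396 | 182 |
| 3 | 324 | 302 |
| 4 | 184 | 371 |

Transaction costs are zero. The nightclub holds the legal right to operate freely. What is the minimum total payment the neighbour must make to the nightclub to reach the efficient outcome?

184

Left alone the nightclub would choose level 4 (marginal profit stays positive).
Efficient level: k* = 3 (marginal profit ≥ marginal disturbance cost through 3).
The neighbour must at least cover the nightclub's forgone profit from cutting 4→3: 184 = 184.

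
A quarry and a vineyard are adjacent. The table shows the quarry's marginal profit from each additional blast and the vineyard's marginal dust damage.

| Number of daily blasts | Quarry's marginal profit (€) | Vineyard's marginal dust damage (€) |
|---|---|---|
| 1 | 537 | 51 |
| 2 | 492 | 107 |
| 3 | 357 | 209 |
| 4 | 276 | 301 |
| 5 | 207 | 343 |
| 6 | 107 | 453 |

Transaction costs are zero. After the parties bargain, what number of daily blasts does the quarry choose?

3

Bargaining reaches the level where marginal profit last exceeds marginal dust damage.
That holds through level 3 (357 ≥ 209) but not at 4 (276 < 301).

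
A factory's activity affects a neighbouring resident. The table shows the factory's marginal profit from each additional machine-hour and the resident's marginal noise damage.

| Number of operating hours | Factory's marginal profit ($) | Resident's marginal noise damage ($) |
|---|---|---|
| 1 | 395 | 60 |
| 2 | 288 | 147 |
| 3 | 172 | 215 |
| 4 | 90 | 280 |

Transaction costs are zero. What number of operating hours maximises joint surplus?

Bargaining reaches the level where marginal profit last exceeds marginal noise damage.
That holds through level 2 (288 ≥ 147) but not at 3 (172 < 215).

2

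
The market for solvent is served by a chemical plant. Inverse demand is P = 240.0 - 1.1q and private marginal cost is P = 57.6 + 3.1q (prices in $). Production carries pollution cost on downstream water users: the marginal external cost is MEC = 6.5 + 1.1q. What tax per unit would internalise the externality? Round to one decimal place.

tax = $43.0 per unit

Social marginal cost = private MC + MEC = 64.1 + 4.2q.
Set SMC = demand: 64.1 + 4.2q = 240.0 - 1.1q → q* = 33.1887.
The Pigouvian tax equals MEC at q*: 6.5 + 1.1×33.1887 = 43.0076.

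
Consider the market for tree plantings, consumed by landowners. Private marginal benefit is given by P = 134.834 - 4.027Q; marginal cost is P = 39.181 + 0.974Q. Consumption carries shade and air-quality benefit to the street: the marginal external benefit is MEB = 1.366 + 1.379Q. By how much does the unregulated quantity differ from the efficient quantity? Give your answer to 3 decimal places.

7.659 units

Market equilibrium (private): 39.181 + 0.974Q = 134.834 - 4.027Q → Q_m = 19.1268.
Social marginal benefit = demand + MEB = 136.200 - 2.648Q.
Set SMB = MC: 136.200 - 2.648Q = 39.181 + 0.974Q → Q* = 26.7860.
Gap = |19.1268 − 26.7860| = 7.6592.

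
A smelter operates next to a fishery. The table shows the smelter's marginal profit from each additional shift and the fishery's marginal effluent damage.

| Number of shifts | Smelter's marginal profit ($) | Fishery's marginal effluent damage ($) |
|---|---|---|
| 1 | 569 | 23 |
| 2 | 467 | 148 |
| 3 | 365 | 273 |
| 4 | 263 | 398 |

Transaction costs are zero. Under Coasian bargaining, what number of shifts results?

3

Bargaining reaches the level where marginal profit last exceeds marginal effluent damage.
That holds through level 3 (365 ≥ 273) but not at 4 (263 < 398).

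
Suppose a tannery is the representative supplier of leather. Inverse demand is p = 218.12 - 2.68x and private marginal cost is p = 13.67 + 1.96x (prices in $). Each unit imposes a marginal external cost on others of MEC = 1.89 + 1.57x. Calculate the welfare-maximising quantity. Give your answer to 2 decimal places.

Social marginal cost = private MC + MEC = 15.56 + 3.53x.
Set SMC = demand: 15.56 + 3.53x = 218.12 - 2.68x → x* = 32.6184.

x* = 32.62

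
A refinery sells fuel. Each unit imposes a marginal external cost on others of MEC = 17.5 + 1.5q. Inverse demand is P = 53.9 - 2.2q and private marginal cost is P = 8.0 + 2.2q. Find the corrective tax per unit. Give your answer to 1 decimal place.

Social marginal cost = private MC + MEC = 25.5 + 3.7q.
Set SMC = demand: 25.5 + 3.7q = 53.9 - 2.2q → q* = 4.8136.
The Pigouvian tax equals MEC at q*: 17.5 + 1.5×4.8136 = 24.7204.

tax = 24.7 per unit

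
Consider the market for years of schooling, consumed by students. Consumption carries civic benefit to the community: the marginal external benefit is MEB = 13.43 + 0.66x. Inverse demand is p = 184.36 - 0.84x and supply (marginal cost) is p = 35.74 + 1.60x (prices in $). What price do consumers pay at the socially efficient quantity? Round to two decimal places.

P = $107.89

Social marginal benefit = demand + MEB = 197.79 - 0.18x.
Set SMB = MC: 197.79 - 0.18x = 35.74 + 1.60x → x* = 91.0393.
Consumer price on the demand curve at x*: 184.36 − 0.84×91.0393 = 107.8870.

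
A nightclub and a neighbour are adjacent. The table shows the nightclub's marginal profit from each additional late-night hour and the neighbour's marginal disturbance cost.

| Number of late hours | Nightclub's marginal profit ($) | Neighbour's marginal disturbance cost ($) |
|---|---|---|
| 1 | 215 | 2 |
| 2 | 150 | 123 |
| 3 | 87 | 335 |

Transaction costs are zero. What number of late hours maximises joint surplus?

Bargaining reaches the level where marginal profit last exceeds marginal disturbance cost.
That holds through level 2 (150 ≥ 123) but not at 3 (87 < 335).

2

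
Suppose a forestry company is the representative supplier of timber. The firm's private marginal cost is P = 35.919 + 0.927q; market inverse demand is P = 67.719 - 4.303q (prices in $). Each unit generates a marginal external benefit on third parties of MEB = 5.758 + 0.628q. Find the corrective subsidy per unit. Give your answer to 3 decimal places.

subsidy = $10.883 per unit

Social marginal cost = private MC − MEB = 30.161 + 0.299q.
Set SMC = demand: 30.161 + 0.299q = 67.719 - 4.303q → q* = 8.1612.
The Pigouvian subsidy equals MEB at q*: 5.758 + 0.628×8.1612 = 10.8832.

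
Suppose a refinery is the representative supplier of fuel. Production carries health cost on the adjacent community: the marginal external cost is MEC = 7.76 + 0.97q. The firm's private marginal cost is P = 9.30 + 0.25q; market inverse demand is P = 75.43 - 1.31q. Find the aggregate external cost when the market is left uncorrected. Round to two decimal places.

Market equilibrium (private): 9.30 + 0.25q = 75.43 - 1.31q → q_m = 42.3910.
Total external cost = ∫₀^{q_m} (7.76 + 0.97q) dq = 7.76×42.3910 + ½×0.97×42.3910² = 1200.4976.

1200.50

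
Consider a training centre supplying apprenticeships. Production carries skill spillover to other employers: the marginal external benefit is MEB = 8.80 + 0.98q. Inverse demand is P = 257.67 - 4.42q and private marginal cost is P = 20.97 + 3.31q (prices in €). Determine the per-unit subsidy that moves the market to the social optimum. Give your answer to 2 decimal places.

subsidy = €44.44 per unit

Social marginal cost = private MC − MEB = 12.17 + 2.33q.
Set SMC = demand: 12.17 + 2.33q = 257.67 - 4.42q → q* = 36.3704.
The Pigouvian subsidy equals MEB at q*: 8.80 + 0.98×36.3704 = 44.4430.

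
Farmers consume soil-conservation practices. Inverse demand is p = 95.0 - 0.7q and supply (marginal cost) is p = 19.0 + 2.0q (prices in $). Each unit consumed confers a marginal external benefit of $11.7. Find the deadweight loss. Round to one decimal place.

DWL = $25.4

Market equilibrium (private): 19.0 + 2.0q = 95.0 - 0.7q → q_m = 28.1481.
Social marginal benefit = demand + MEB = 106.7 - 0.7q.
Set SMB = MC: 106.7 - 0.7q = 19.0 + 2.0q → q* = 32.4815.
The loss is the area between SMB and MC from q* to q_m; with linear curves that's a triangle of height MEB(q_m).
DWL = ½ × 4.3334 × 11.7000 = 25.3504.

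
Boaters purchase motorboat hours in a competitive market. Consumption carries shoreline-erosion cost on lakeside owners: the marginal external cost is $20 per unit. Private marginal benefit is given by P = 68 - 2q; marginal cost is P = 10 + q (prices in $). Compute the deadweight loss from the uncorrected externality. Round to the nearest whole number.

DWL = $67

Market equilibrium (private): 10 + q = 68 - 2q → q_m = 19.3333.
Social marginal benefit = demand − MEC = 48 - 2q.
Set SMB = MC: 48 - 2q = 10 + q → q* = 12.6667.
The welfare-loss triangle has base |q_m − q*| and height MEC(q_m) (the vertical gap between SMB and MC is zero at q* and MEC at q_m).
DWL = ½ × 6.6666 × 20.0000 = 66.6660.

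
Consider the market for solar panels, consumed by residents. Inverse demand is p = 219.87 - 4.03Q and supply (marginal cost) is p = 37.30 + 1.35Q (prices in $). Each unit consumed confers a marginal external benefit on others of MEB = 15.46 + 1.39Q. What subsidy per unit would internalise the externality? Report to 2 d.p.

Social marginal benefit = demand + MEB = 235.33 - 2.64Q.
Set SMB = MC: 235.33 - 2.64Q = 37.30 + 1.35Q → Q* = 49.6316.
The Pigouvian subsidy equals MEB at Q*: 15.46 + 1.39×49.6316 = 84.4479.

subsidy = $84.45 per unit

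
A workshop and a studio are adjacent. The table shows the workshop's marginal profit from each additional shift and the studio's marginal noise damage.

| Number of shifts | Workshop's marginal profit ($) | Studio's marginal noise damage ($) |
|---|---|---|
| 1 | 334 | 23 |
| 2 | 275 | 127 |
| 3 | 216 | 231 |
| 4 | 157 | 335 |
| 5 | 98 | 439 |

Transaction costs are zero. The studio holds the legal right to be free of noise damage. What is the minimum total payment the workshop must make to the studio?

Efficient level: marginal profit ≥ marginal noise damage through level 2, so k* = 2.
With the studio holding the right, the workshop must at least compensate total damage at k*: 23 + 127 = 150.

$150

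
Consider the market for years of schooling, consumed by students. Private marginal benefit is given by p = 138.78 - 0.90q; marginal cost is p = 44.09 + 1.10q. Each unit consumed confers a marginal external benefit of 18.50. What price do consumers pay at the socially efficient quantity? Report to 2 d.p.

Social marginal benefit = demand + MEB = 157.28 - 0.90q.
Set SMB = MC: 157.28 - 0.90q = 44.09 + 1.10q → q* = 56.5950.
Consumer price on the demand curve at q*: 138.78 − 0.90×56.5950 = 87.8445.

P = 87.84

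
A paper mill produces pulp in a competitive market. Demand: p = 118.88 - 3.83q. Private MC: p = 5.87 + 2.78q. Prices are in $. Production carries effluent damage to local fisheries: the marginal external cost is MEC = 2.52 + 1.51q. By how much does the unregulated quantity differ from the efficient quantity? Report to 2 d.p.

3.49 units

Market equilibrium (private): 5.87 + 2.78q = 118.88 - 3.83q → q_m = 17.0968.
Social marginal cost = private MC + MEC = 8.39 + 4.29q.
Set SMC = demand: 8.39 + 4.29q = 118.88 - 3.83q → q* = 13.6071.
Gap = |17.0968 − 13.6071| = 3.4897.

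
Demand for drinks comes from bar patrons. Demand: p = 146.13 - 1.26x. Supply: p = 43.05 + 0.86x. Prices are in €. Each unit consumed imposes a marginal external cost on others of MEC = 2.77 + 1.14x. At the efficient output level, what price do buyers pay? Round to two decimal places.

P = €107.36

Social marginal benefit = demand − MEC = 143.36 - 2.40x.
Set SMB = MC: 143.36 - 2.40x = 43.05 + 0.86x → x* = 30.7699.
Consumer price on the demand curve at x*: 146.13 − 1.26×30.7699 = 107.3599.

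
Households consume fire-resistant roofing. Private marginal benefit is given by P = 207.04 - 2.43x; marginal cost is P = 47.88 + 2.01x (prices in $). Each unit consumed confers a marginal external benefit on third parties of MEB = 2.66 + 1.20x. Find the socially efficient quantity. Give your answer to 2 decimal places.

Social marginal benefit = demand + MEB = 209.70 - 1.23x.
Set SMB = MC: 209.70 - 1.23x = 47.88 + 2.01x → x* = 49.9444.

x* = 49.94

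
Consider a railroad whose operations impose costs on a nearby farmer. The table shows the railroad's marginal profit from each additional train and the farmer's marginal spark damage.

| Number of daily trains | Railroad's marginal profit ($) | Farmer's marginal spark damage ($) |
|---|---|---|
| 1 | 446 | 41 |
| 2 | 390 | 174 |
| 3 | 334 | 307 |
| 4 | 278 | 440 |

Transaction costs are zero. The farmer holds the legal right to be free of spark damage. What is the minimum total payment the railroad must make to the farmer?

$522

Efficient level: marginal profit ≥ marginal spark damage through level 3, so k* = 3.
With the farmer holding the right, the railroad must at least compensate total damage at k*: 41 + 174 + 307 = 522.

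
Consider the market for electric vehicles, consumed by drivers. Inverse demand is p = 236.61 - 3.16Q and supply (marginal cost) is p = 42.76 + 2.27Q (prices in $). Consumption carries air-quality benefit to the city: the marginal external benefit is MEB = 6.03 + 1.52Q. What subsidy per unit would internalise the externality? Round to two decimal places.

subsidy = $83.73 per unit

Social marginal benefit = demand + MEB = 242.64 - 1.64Q.
Set SMB = MC: 242.64 - 1.64Q = 42.76 + 2.27Q → Q* = 51.1202.
The Pigouvian subsidy equals MEB at Q*: 6.03 + 1.52×51.1202 = 83.7327.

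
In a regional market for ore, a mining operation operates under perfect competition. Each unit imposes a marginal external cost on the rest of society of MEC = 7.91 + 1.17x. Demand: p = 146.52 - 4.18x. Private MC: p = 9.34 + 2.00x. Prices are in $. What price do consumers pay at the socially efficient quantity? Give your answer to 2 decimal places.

Social marginal cost = private MC + MEC = 17.25 + 3.17x.
Set SMC = demand: 17.25 + 3.17x = 146.52 - 4.18x → x* = 17.5878.
Consumer price on the demand curve at x*: 146.52 − 4.18×17.5878 = 73.0030.

P = $73.00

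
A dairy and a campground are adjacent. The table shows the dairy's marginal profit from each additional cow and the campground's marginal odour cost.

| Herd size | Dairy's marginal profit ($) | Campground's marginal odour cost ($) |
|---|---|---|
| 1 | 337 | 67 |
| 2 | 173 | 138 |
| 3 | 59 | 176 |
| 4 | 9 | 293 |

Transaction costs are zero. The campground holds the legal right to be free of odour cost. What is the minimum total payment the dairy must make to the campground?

Efficient level: marginal profit ≥ marginal odour cost through level 2, so k* = 2.
With the campground holding the right, the dairy must at least compensate total damage at k*: 67 + 138 = 205.

$205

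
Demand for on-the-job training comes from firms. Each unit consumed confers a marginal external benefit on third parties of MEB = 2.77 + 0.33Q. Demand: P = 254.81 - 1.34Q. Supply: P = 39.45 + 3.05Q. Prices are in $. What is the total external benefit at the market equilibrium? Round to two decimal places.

$532.97

Market equilibrium (private): 39.45 + 3.05Q = 254.81 - 1.34Q → Q_m = 49.0569.
Total external benefit = ∫₀^{Q_m} (2.77 + 0.33Q) dQ = 2.77×49.0569 + ½×0.33×49.0569² = 532.9732.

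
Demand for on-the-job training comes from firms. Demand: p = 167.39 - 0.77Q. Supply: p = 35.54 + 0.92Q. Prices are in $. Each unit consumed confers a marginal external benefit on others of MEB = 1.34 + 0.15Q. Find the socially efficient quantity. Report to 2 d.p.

Q* = 86.49

Social marginal benefit = demand + MEB = 168.73 - 0.62Q.
Set SMB = MC: 168.73 - 0.62Q = 35.54 + 0.92Q → Q* = 86.4870.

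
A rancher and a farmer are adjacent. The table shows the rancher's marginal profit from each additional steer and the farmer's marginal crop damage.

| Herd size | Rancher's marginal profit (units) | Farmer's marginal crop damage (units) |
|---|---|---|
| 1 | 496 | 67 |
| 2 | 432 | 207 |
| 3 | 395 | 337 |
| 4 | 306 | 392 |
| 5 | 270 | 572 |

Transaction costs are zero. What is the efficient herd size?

Bargaining reaches the level where marginal profit last exceeds marginal crop damage.
That holds through level 3 (395 ≥ 337) but not at 4 (306 < 392).

3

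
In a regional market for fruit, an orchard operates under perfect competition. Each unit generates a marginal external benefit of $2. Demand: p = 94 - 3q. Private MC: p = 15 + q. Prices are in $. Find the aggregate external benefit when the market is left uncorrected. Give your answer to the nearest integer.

Market equilibrium (private): 15 + q = 94 - 3q → q_m = 19.7500.
Total external benefit = MEB × q_m = 2 × 19.7500 = 39.5000.

$40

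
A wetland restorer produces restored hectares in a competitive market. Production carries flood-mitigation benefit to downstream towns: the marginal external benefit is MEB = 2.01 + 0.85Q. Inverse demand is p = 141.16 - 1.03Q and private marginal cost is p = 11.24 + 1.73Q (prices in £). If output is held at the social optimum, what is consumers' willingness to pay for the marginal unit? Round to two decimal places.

Social marginal cost = private MC − MEB = 9.23 + 0.88Q.
Set SMC = demand: 9.23 + 0.88Q = 141.16 - 1.03Q → Q* = 69.0733.
Consumer price on the demand curve at Q*: 141.16 − 1.03×69.0733 = 70.0145.

P = £70.01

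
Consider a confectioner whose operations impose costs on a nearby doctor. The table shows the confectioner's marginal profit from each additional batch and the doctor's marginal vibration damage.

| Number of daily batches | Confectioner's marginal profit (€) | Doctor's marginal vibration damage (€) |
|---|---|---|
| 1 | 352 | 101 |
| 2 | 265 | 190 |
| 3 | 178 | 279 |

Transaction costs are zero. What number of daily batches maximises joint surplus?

Bargaining reaches the level where marginal profit last exceeds marginal vibration damage.
That holds through level 2 (265 ≥ 190) but not at 3 (178 < 279).

2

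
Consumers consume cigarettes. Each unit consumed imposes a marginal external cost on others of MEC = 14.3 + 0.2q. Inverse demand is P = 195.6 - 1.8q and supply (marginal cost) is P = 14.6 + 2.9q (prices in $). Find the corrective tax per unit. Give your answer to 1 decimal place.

Social marginal benefit = demand − MEC = 181.3 - 2.0q.
Set SMB = MC: 181.3 - 2.0q = 14.6 + 2.9q → q* = 34.0204.
The Pigouvian tax equals MEC at q*: 14.3 + 0.2×34.0204 = 21.1041.

tax = $21.1 per unit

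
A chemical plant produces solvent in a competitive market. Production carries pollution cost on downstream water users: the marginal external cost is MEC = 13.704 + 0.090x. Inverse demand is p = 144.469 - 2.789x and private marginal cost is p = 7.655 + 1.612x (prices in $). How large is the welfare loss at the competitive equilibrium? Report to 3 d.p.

Market equilibrium (private): 7.655 + 1.612x = 144.469 - 2.789x → x_m = 31.0870.
Social marginal cost = private MC + MEC = 21.359 + 1.702x.
Set SMC = demand: 21.359 + 1.702x = 144.469 - 2.789x → x* = 27.4126.
Height of the DWL triangle at x_m is SMC(x_m) − demand(x_m) = MEC(x_m) = 16.5018.
DWL = ½ × 3.6744 × 16.5018 = 30.3171.

DWL = $30.317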